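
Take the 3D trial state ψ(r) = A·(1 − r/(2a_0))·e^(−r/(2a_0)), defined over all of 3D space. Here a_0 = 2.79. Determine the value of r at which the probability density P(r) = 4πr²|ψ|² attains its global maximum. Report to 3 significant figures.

Set d/dr [P(r) = 4πr²|ψ|²] = 0 and solve for r > 0.
Solving yields r = a_0·(√(5) + 3).
With a_0 = 2.79, the most probable radial distance is 14.61.

r ≈ 14.6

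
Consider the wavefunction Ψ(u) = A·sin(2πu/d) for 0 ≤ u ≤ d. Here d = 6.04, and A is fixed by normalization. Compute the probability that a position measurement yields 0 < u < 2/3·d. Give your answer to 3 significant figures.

|Ψ|² is the probability density, so P = ∫_{0}^{2/3·d} |Ψ|² du.
With A² fixed by ∫|Ψ|² = 1, i.e. A² = (d/2)^(−1), substitute and integrate.
In terms of t = u/d (A² and the length scale cancel between numerator and denominator), P = [∫_{0}^{2/3} sin(2·π·t)^2 dt] / [∫_{0}^{1} sin(2·π·t)^2 dt].
With ∫ sin(2·π·t)^2 dt = t/2 - sin(4·π·t)/(8·π) + C, the region integral is -√(3)/(16·π) + 1/3 and the full one is 1/2.
The result is P = -√(3)/(8·π) + 2/3.

P ≈ 0.598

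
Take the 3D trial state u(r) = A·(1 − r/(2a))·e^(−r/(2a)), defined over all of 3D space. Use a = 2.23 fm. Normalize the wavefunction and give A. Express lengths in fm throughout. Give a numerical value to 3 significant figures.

A ≈ 0.0599 fm^(-3/2)

Require ∫ |u|² 4πr² dr = 1 over the whole domain.
In 3D with spherical symmetry the volume element is 4πr² dr.
With ∫₀^∞ r^4 e^(−αr) dr = 4!/α^5, the integral (without the A² prefactor) comes out to 8·π·a^3.
So A² = (8·π·a^3)^(−1).
Substituting a = 2.23 gives A² = 0.003588, so A = 0.05990.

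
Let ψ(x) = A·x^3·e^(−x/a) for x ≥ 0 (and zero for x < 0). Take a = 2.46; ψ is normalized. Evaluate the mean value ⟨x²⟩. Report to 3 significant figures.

⟨x²⟩ = ∫ x^2 |ψ|² dx over the full domain.
With ∫₀^∞ x^8 e^(−αx) dx = 8!/α^9, the ratio of the moment integral to the normalization integral gives ⟨x²⟩ = 14·a^2.
Putting a = 2.46 gives 84.72.

⟨x^2⟩ ≈ 84.7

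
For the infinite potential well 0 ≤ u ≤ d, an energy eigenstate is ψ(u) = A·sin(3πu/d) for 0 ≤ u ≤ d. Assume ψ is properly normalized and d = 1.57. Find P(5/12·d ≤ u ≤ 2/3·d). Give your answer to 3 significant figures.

|ψ|² is the probability density, so P = ∫_{5/12·d}^{2/3·d} |ψ|² du.
Since A² = 1/(d/2), this is the region integral divided by the full normalization integral.
Substituting t = u/d, A² and the length scale cancel in the ratio: P = ∫_{5/12}^{2/3} sin(3·π·t)^2 dt / ∫_{0}^{1} sin(3·π·t)^2 dt.
Using ∫ sin(3·π·t)^2 dt = t/2 - sin(6·π·t)/(12·π), the numerator is 1/(12·π) + 1/8 and the denominator is 1/2.
The result is P = (2 + 3·π)/(12·π).

P ≈ 0.303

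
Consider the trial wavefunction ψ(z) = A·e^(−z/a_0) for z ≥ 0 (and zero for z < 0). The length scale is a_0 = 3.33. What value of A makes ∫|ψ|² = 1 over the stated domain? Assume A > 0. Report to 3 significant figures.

The normalization condition is ∫|ψ|² dz = 1 from 0 to ∞.
Recall ∫₀^∞ z^m e^(−z/β) dz = m!·β^(m+1), with ψ = A·e^(−z/a_0), the integral evaluates to A²·[a_0/2].
Hence A² = 1/[a_0/2].
With a_0 = 3.33: A² = 0.6006 and A = 0.7750.

A ≈ 0.775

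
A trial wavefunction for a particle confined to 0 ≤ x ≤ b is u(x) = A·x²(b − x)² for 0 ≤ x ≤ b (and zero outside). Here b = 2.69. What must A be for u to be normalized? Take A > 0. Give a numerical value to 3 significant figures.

Require ∫ |u|² dx = 1 over the whole domain.
Expanding the polynomial and integrating term by term, the integral (without the A² prefactor) comes out to b^9/630.
So A² = (b^9/630)^(−1).
With b = 2.69: A² = 0.08542 and A = 0.2923.

A ≈ 0.292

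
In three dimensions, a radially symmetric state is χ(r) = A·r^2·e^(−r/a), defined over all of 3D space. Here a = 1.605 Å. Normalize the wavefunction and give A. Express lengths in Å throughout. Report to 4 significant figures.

A ≈ 0.02271 Å^(-7/2)

Require ∫ |χ|² 4πr² dr = 1 over the whole domain.
Using ∫₀^∞ rⁿ e^(−αr) dr = n!/αⁿ⁺¹, with χ = A·r^2·e^(−r/a), the integral evaluates to A²·[45·π·a^7/2].
Hence A² = 1/[45·π·a^7/2].
Substituting a = 1.605 gives A² = 0.00051563, so A = 0.022708.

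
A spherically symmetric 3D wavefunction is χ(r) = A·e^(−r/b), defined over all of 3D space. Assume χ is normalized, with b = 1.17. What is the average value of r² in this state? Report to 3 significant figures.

The expectation value is the |χ|²-weighted average of r^2: ∫ r^2|χ|² 4πr² dr.
With ∫₀^∞ r^4 e^(−αr) dr = 4!/α^5, the ratio of the moment integral to the normalization integral gives ⟨r²⟩ = 3·b^2.
Putting b = 1.17 gives 4.107.

⟨r^2⟩ ≈ 4.11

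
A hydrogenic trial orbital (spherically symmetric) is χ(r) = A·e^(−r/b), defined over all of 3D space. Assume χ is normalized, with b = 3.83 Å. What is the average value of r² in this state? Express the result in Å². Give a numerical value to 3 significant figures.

⟨r^2⟩ ≈ 44.0 Å^2

The expectation value is the |χ|²-weighted average of r^2: ∫ r^2|χ|² 4πr² dr.
With ∫₀^∞ r^4 e^(−αr) dr = 4!/α^5, the ratio of the moment integral to the normalization integral gives ⟨r²⟩ = 3·b^2.
With b = 3.83, ⟨r^2⟩ = 44.01.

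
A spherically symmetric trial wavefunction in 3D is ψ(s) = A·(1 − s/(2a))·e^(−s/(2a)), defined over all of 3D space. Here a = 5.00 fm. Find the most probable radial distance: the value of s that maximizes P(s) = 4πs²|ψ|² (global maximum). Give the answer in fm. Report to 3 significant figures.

s ≈ 26.2 fm

Set d/ds [P(s) = 4πs²|ψ|²] = 0 and solve for s > 0.
This gives s = a·(√(5) + 3).
With a = 5.00, the most probable radial distance is 26.18 fm.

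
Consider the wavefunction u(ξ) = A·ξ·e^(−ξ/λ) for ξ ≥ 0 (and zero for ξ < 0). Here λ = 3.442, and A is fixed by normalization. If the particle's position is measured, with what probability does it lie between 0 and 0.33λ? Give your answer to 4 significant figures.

P ≈ 0.02946

The probability is P = ∫ |u|² dξ over [0, 0.33λ].
With A² fixed by ∫|u|² = 1, i.e. A² = (λ^3/4)^(−1), substitute and integrate.
Substituting t = ξ/λ, A² and the length scale cancel in the ratio: P = ∫_{0}^{0.33} t^2·e^(-2·t) dt / ∫_{0}^{∞} t^2·e^(-2·t) dt.
An antiderivative of t^2·e^(-2·t) is -(2·t^2 + 2·t + 1)·e^(-2·t)/4; evaluating from 0 to 0.33 gives ≈ 0.00736414, while the full integral is 1/4.
Taking the ratio, P = 0.029457.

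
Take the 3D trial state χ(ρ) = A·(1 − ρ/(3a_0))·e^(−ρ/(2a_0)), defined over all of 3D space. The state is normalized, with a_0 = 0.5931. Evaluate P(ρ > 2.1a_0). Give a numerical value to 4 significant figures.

P ≈ 0.6685

P = ∫ |χ|² 4πρ² dρ over ρ > 2.1a_0.
Normalization gives A² = 1/(8·π·a_0^3/3).
In terms of u = ρ/a_0 (A², 4π and the length scale all cancel between numerator and denominator), P = [∫_{2.1}^{∞} u^2·(1 - u/3)^2·e^(-u) du] / [∫_{0}^{∞} u^2·(1 - u/3)^2·e^(-u) du].
Using ∫ u^2·(1 - u/3)^2·e^(-u) du = (-u^4 + 2·u^3 - 3·u^2 - 6·u - 6)·e^(-u)/9, the numerator is ≈ 0.445688 and the denominator is 2/3.
The region integral divided by the full integral gives P = 0.66853.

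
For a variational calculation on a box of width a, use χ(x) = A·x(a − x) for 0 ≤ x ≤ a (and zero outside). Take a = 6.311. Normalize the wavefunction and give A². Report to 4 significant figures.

A^2 ≈ 0.002997

The normalization condition is ∫|χ|² dx = 1 from 0 to a.
With χ = A·x(a − x), the integral evaluates to A²·[a^5/30].
Hence A² = 1/[a^5/30].
Plugging in a = 6.311 yields A = 0.054741.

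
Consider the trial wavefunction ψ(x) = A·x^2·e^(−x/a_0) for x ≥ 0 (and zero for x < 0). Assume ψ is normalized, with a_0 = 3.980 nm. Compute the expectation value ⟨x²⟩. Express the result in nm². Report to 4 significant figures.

By definition ⟨x²⟩ = ∫ x^2 |ψ(x)|² dx.
With ∫₀^∞ x^6 e^(−αx) dx = 6!/α^7, the ratio of the moment integral to the normalization integral gives ⟨x²⟩ = 15·a_0^2/2.
With a_0 = 3.980, ⟨x^2⟩ = 118.80.

⟨x^2⟩ ≈ 118.8 nm^2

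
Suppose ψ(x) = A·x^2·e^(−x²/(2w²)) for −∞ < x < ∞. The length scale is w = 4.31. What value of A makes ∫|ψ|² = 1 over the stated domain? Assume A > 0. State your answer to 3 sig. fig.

We need A² ∫|f|² dx = 1, taking the integral from −∞ to ∞.
With ψ = A·x^2·e^(−x²/(2w²)), the integral evaluates to A²·[3·√(π)·w^5/4].
Setting this equal to 1 gives A² = 1/(3·√(π)·w^5/4).
Plugging in w = 4.31 yields A = 0.02249.

A ≈ 0.0225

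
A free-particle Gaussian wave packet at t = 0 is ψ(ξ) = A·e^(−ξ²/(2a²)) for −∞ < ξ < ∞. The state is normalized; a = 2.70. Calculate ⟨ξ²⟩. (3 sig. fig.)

⟨ξ^2⟩ ≈ 3.65

The expectation value is the |ψ|²-weighted average of ξ^2: ∫ ξ^2|ψ|² dξ.
Evaluating both integrals, ⟨ξ²⟩ = a^2/2.
Putting a = 2.70 gives 3.645.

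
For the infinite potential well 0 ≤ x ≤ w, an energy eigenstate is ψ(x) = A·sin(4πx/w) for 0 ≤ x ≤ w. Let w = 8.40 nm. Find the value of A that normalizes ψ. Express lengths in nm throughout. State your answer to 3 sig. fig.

A ≈ 0.488 nm^(-1/2)

The normalization condition is ∫|ψ|² dx = 1 from 0 to w.
Using sin²θ = (1 − cos 2θ)/2, ∫|ψ|² dx = A²·(w/2).
So A² = (w/2)^(−1).
Substituting w = 8.40 gives A² = 0.2381, so A = 0.4880.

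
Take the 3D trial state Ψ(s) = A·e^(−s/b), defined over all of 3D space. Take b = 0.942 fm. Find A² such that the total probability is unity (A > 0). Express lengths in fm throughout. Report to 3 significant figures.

The normalization condition is ∫|Ψ|² 4πs² ds = 1 from 0 to ∞.
(Spherical symmetry: dV = 4πs² ds.)
Recall ∫₀^∞ s^m e^(−s/β) ds = m!·β^(m+1), the integral (without the A² prefactor) comes out to π·b^3.
So A² = (π·b^3)^(−1).
With b = 0.942: A² = 0.3808 and A = 0.6171.

A^2 ≈ 0.381 fm^(-3)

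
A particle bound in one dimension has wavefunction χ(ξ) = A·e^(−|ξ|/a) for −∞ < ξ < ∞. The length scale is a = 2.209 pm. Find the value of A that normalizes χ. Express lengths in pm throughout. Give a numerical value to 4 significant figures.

Require ∫ |χ|² dξ = 1 over the whole domain.
With χ = A·e^(−|ξ|/a), the integral evaluates to A²·[a].
So A² = (a)^(−1).
Plugging in a = 2.209 yields A = 0.67283.

A ≈ 0.6728 pm^(-1/2)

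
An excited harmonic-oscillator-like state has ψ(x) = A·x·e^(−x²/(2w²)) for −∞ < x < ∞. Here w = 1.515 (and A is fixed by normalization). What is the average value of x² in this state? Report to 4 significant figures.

⟨x^2⟩ ≈ 3.443

By definition ⟨x²⟩ = ∫ x^2 |ψ(x)|² dx.
Using the Gaussian integral ∫_{−∞}^{∞} e^(−αx²) dx = √(π/α), since the A² factors cancel between numerator and denominator, ⟨x²⟩ = 3·w^2/2.
With w = 1.515, ⟨x^2⟩ = 3.4428.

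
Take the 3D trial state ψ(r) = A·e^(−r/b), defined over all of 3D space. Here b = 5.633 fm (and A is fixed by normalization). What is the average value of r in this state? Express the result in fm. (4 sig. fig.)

The expectation value is the |ψ|²-weighted average of r: ∫ r|ψ|² 4πr² dr.
Using ∫₀^∞ rⁿ e^(−αr) dr = n!/αⁿ⁺¹, since the A² factors cancel between numerator and denominator, ⟨r⟩ = 3·b/2.
Putting b = 5.633 gives 8.4495.

⟨r⟩ ≈ 8.450 fm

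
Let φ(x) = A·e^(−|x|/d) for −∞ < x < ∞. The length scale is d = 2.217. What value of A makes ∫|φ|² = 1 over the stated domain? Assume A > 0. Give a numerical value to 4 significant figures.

Require ∫ |φ|² dx = 1 over the whole domain.
Using ∫₀^∞ xⁿ e^(−αx) dx = n!/αⁿ⁺¹, ∫|φ|² dx = A²·(d).
With d = 2.217: A² = 0.45106 and A = 0.67161.

A ≈ 0.6716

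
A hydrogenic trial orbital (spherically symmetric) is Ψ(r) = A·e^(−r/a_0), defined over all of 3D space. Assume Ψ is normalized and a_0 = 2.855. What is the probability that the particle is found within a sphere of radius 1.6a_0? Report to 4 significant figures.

P ≈ 0.6201

P = ∫ |Ψ|² 4πr² dr over r ≤ 1.6a_0.
Normalization gives A² = 1/(π·a_0^3).
Substituting u = r/a_0, A², 4π and the length scale all cancel in the ratio: P = ∫_{0}^{1.6} u^2·e^(-2·u) du / ∫_{0}^{∞} u^2·e^(-2·u) du.
Using ∫ u^2·e^(-2·u) du = -(2·u^2 + 2·u + 1)·e^(-2·u)/4, the numerator is 1/4 - 233·e^(-16/5)/100 and the denominator is 1/4.
This evaluates to P = 0.62010.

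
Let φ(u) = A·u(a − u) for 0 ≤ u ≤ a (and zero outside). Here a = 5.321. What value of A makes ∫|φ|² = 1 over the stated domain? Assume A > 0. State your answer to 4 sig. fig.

We need A² ∫|f|² du = 1, taking the integral from 0 to a.
∫|φ|² du = A²·(a^5/30).
Hence A² = 1/[a^5/30].
Plugging in a = 5.321 yields A = 0.083864.

A ≈ 0.08386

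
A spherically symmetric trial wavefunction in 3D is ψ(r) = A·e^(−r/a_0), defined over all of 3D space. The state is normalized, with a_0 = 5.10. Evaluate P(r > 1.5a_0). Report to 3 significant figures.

P ≈ 0.423

P = ∫ |ψ|² 4πr² dr over r > 1.5a_0.
A² is fixed by ∫₀^∞ 4πr²|ψ|² dr = 1, i.e. A² = (π·a_0^3)^(−1).
In terms of u = r/a_0 (A², 4π and the length scale all cancel between numerator and denominator), P = [∫_{1.5}^{∞} u^2·e^(-2·u) du] / [∫_{0}^{∞} u^2·e^(-2·u) du].
Using ∫ u^2·e^(-2·u) du = -(2·u^2 + 2·u + 1)·e^(-2·u)/4, the numerator is 17·e^(-3)/8 and the denominator is 1/4.
Taking the ratio yields P = 0.4232.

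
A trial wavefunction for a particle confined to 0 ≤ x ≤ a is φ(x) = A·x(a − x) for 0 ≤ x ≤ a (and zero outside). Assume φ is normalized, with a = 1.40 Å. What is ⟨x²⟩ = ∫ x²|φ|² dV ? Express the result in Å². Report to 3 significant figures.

The expectation value is the |φ|²-weighted average of x^2: ∫ x^2|φ|² dx.
The ratio of the moment integral to the normalization integral gives ⟨x²⟩ = 2·a^2/7.
Putting a = 1.40 gives 0.5600.

⟨x^2⟩ ≈ 0.560 Å^2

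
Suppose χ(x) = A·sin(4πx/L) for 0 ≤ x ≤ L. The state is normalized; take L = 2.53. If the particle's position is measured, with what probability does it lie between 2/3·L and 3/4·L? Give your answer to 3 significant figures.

P ≈ 0.0489

P = ∫_{2/3·L}^{3/4·L} |χ(x)|² dx.
With A² fixed by ∫|χ|² = 1, i.e. A² = (L/2)^(−1), substitute and integrate.
Substituting u = x/L, A² and the length scale cancel in the ratio: P = ∫_{2/3}^{3/4} sin(4·π·u)^2 du / ∫_{0}^{1} sin(4·π·u)^2 du.
With ∫ sin(4·π·u)^2 du = u/2 - sin(4·π·u)·cos(4·π·u)/(8·π) + C, the region integral is -√(3)/(32·π) + 1/24 and the full one is 1/2.
Evaluating gives P = (-√(3)/16 + π/12)/π.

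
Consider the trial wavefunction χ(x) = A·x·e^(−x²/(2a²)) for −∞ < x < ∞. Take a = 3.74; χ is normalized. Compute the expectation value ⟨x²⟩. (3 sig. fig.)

⟨x^2⟩ ≈ 21.0

By definition ⟨x²⟩ = ∫ x^2 |χ(x)|² dx.
Differentiating ∫e^(−αx²) dx = √(π/α) under α to get the higher moments, evaluating both integrals, ⟨x²⟩ = 3·a^2/2.
Putting a = 3.74 gives 20.98.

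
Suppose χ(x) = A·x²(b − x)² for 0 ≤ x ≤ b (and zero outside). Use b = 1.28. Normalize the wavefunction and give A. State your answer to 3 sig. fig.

Require ∫ |χ|² dx = 1 over the whole domain.
Expanding the polynomial and integrating term by term, ∫|χ|² dx = A²·(b^9/630).
Setting this equal to 1 gives A² = 1/(b^9/630).
Substituting b = 1.28 gives A² = 68.30, so A = 8.265.

A ≈ 8.26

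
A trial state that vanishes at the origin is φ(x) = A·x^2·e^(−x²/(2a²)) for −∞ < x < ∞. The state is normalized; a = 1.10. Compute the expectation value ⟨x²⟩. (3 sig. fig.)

⟨x^2⟩ ≈ 3.03

⟨x²⟩ = ∫ x^2 |φ|² dx over the full domain.
Using the Gaussian integral ∫_{−∞}^{∞} e^(−αx²) dx = √(π/α), evaluating both integrals, ⟨x²⟩ = 5·a^2/2.
With a = 1.10, ⟨x^2⟩ = 3.025.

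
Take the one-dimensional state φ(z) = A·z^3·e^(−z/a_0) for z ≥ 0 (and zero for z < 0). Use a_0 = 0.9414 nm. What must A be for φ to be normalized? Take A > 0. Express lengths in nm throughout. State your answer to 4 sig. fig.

A ≈ 0.5209 nm^(-7/2)

Normalization requires ∫|φ|² dz = 1, integrated from 0 to ∞.
Carrying out the integral gives A² · 45·a_0^7/8.
Substituting a_0 = 0.9414 gives A² = 0.27131, so A = 0.52087.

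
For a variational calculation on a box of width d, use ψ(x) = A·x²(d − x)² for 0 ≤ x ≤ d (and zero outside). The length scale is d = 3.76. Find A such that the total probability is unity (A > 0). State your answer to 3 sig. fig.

A ≈ 0.0648

We need A² ∫|f|² dx = 1, taking the integral from 0 to d.
Expanding the polynomial and integrating term by term, the integral (without the A² prefactor) comes out to d^9/630.
Hence A² = 1/[d^9/630].
Plugging in d = 3.76 yields A = 0.06476.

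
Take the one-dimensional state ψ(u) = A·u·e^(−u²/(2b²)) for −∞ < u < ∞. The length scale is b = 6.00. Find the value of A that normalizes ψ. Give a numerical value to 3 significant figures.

A ≈ 0.0723

We need A² ∫|f|² du = 1, taking the integral from −∞ to ∞.
∫|ψ|² du = A²·(√(π)·b^3/2).
So A² = (√(π)·b^3/2)^(−1).
Substituting b = 6.00 gives A² = 0.005224, so A = 0.07228.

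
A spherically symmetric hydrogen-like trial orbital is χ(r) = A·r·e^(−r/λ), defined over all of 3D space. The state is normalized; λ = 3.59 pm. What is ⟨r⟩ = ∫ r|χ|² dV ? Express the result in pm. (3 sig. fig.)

⟨r⟩ ≈ 8.98 pm

The expectation value is the |χ|²-weighted average of r: ∫ r|χ|² 4πr² dr.
Using ∫₀^∞ rⁿ e^(−αr) dr = n!/αⁿ⁺¹, since the A² factors cancel between numerator and denominator, ⟨r⟩ = 5·λ/2.
With λ = 3.59, ⟨r⟩ = 8.975.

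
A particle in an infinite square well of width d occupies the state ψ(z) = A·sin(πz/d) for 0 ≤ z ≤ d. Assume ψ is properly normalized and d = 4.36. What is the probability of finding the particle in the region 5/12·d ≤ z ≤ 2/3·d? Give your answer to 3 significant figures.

|ψ|² is the probability density, so P = ∫_{5/12·d}^{2/3·d} |ψ|² dz.
The normalization integral ∫|ψ|²dz over the whole domain equals d/2·A², and A² cancels in the ratio.
In terms of u = z/d (A² and the length scale cancel between numerator and denominator), P = [∫_{5/12}^{2/3} sin(π·u)^2 du] / [∫_{0}^{1} sin(π·u)^2 du].
Using ∫ sin(π·u)^2 du = u/2 - sin(2·π·u)/(4·π), the numerator is 1/(8·π) + √(3)/(8·π) + 1/8 and the denominator is 1/2.
The result is P = (1 + √(3) + π)/(4·π).

P ≈ 0.467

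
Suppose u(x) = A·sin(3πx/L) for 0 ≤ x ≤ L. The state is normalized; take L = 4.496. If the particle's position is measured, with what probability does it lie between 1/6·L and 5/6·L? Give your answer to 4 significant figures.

The probability is P = ∫ |u|² dx over [1/6·L, 5/6·L].
With A² fixed by ∫|u|² = 1, i.e. A² = (L/2)^(−1), substitute and integrate.
Substituting t = x/L, A² and the length scale cancel in the ratio: P = ∫_{1/6}^{5/6} sin(3·π·t)^2 dt / ∫_{0}^{1} sin(3·π·t)^2 dt.
With ∫ sin(3·π·t)^2 dt = t/2 - sin(6·π·t)/(12·π) + C, the region integral is 1/3 and the full one is 1/2.
Taking the ratio, P = 2/3.

P ≈ 0.6667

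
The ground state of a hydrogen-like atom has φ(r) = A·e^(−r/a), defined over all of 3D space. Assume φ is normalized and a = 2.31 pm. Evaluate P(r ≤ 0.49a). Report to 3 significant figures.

Integrate the radial probability density 4πr²|φ|² over r ≤ 0.49a.
The full normalization integral is A²·[π·a^3] = 1, fixing A².
Substituting u = r/a, A², 4π and the length scale all cancel in the ratio: P = ∫_{0}^{0.49} u^2·e^(-2·u) du / ∫_{0}^{∞} u^2·e^(-2·u) du.
Using ∫ u^2·e^(-2·u) du = -(2·u^2 + 2·u + 1)·e^(-2·u)/4, the numerator is ≈ 0.019165 and the denominator is 1/4.
The region integral divided by the full integral gives P = 0.07666.

P ≈ 0.0767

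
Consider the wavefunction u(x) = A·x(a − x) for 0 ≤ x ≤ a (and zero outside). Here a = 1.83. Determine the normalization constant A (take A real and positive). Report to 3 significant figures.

A ≈ 1.21

Normalization requires ∫|u|² dx = 1, integrated from 0 to a.
With u = A·x(a − x), the integral evaluates to A²·[a^5/30].
Substituting a = 1.83 gives A² = 1.462, so A = 1.209.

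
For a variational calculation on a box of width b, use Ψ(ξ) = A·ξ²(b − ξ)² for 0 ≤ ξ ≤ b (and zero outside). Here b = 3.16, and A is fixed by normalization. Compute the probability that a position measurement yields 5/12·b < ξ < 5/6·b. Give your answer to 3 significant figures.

P = ∫_{5/12·b}^{5/6·b} |Ψ(ξ)|² dξ.
With A² fixed by ∫|Ψ|² = 1, i.e. A² = (b^9/630)^(−1), substitute and integrate.
In terms of u = ξ/b (A² and the length scale cancel between numerator and denominator), P = [∫_{5/12}^{5/6} u^4·(1 - u)^4 du] / [∫_{0}^{1} u^4·(1 - u)^4 du].
An antiderivative of u^4·(1 - u)^4 is u^5·(70·u^4 - 315·u^3 + 540·u^2 - 420·u + 126)/630; evaluating from 5/12 to 5/6 gives ≈ 0.0010932, while the full integral is 1/630.
Evaluating gives P = 0.6887.

P ≈ 0.689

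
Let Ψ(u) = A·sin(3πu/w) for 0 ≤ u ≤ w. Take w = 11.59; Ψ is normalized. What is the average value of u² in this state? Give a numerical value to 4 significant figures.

⟨u^2⟩ ≈ 44.02

The expectation value is the |Ψ|²-weighted average of u^2: ∫ u^2|Ψ|² du.
The ratio of the moment integral to the normalization integral gives ⟨u²⟩ = -w^2/(18·π^2) + w^2/3.
Putting w = 11.59 gives 44.020.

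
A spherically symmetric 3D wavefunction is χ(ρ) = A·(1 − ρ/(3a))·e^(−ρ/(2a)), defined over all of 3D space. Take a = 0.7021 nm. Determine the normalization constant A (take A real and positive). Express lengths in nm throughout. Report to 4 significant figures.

A ≈ 0.5873 nm^(-3/2)

The normalization condition is ∫|χ|² 4πρ² dρ = 1 from 0 to ∞.
In 3D with spherical symmetry the volume element is 4πρ² dρ.
Recall ∫₀^∞ ρ^m e^(−ρ/β) dρ = m!·β^(m+1), the integral (without the A² prefactor) comes out to 8·π·a^3/3.
Hence A² = 1/[8·π·a^3/3].
With a = 0.7021: A² = 0.34489 and A = 0.58728.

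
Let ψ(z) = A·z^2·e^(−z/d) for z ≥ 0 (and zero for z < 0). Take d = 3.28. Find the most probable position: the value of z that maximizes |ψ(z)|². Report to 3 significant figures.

The maximum of |ψ(z)|² occurs where its derivative vanishes.
Solving yields z = 2·d.
With d = 3.28, the most probable position is 6.560.

z ≈ 6.56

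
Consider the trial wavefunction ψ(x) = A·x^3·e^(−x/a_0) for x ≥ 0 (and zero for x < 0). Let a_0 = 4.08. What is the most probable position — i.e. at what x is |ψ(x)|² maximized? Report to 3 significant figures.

The maximum of |ψ(x)|² occurs where its derivative vanishes.
This gives x = 3·a_0.
With a_0 = 4.08, the most probable position is 12.24.

x ≈ 12.2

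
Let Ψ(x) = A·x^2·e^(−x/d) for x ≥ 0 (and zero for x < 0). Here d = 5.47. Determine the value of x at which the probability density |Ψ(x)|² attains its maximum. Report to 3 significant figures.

Differentiate |Ψ(x)|² with respect to x and set to zero.
Solving yields x = 2·d.
With d = 5.47, the most probable position is 10.94.

x ≈ 10.9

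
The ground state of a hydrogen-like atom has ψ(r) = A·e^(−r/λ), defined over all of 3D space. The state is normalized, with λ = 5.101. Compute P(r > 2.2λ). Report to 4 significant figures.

P ≈ 0.1851

With dV = 4πr²dr, the probability is ∫|ψ|² dV over r > 2.2λ.
A² is fixed by ∫₀^∞ 4πr²|ψ|² dr = 1, i.e. A² = (π·λ^3)^(−1).
In terms of u = r/λ (A², 4π and the length scale all cancel between numerator and denominator), P = [∫_{2.2}^{∞} u^2·e^(-2·u) du] / [∫_{0}^{∞} u^2·e^(-2·u) du].
An antiderivative of u^2·e^(-2·u) is -(2·u^2 + 2·u + 1)·e^(-2·u)/4; evaluating from 2.2 to ∞ gives 377·e^(-22/5)/100, while the full integral is 1/4.
Taking the ratio yields P = 0.18514.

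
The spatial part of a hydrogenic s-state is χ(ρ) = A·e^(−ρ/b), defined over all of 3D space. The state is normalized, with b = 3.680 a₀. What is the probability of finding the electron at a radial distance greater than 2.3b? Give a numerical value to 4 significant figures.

With dV = 4πρ²dρ, the probability is ∫|χ|² dV over ρ > 2.3b.
Normalization gives A² = 1/(π·b^3).
Substituting u = ρ/b, A², 4π and the length scale all cancel in the ratio: P = ∫_{2.3}^{∞} u^2·e^(-2·u) du / ∫_{0}^{∞} u^2·e^(-2·u) du.
Using ∫ u^2·e^(-2·u) du = -(2·u^2 + 2·u + 1)·e^(-2·u)/4, the numerator is 809·e^(-23/5)/200 and the denominator is 1/4.
The region integral divided by the full integral gives P = 0.16264.

P ≈ 0.1626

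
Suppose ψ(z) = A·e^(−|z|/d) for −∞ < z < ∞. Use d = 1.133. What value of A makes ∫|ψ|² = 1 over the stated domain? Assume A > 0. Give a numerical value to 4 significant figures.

The normalization condition is ∫|ψ|² dz = 1 from −∞ to ∞.
The integral (without the A² prefactor) comes out to d.
Setting this equal to 1 gives A² = 1/(d).
Plugging in d = 1.133 yields A = 0.93947.

A ≈ 0.9395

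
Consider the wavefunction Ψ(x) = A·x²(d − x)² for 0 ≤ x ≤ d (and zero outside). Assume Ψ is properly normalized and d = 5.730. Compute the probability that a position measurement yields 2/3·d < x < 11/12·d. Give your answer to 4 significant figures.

|Ψ|² is the probability density, so P = ∫_{2/3·d}^{11/12·d} |Ψ|² dx.
Since A² = 1/(d^9/630), this is the region integral divided by the full normalization integral.
In terms of u = x/d (A² and the length scale cancel between numerator and denominator), P = [∫_{2/3}^{11/12} u^4·(1 - u)^4 du] / [∫_{0}^{1} u^4·(1 - u)^4 du].
Using ∫ u^4·(1 - u)^4 du = u^5·(70·u^4 - 315·u^3 + 540·u^2 - 420·u + 126)/630, the numerator is ≈ 0.000229311 and the denominator is 1/630.
Evaluating gives P = 0.14447.

P ≈ 0.1445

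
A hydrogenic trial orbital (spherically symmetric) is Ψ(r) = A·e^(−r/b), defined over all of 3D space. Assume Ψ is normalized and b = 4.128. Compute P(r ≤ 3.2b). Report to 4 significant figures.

With dV = 4πr²dr, the probability is ∫|Ψ|² dV over r ≤ 3.2b.
The full normalization integral is A²·[π·b^3] = 1, fixing A².
Substituting u = r/b, A², 4π and the length scale all cancel in the ratio: P = ∫_{0}^{3.2} u^2·e^(-2·u) du / ∫_{0}^{∞} u^2·e^(-2·u) du.
An antiderivative of u^2·e^(-2·u) is -(2·u^2 + 2·u + 1)·e^(-2·u)/4; evaluating from 0 to 3.2 gives 1/4 - 697·e^(-32/5)/100, while the full integral is 1/4.
Taking the ratio yields P = 0.95368.

P ≈ 0.9537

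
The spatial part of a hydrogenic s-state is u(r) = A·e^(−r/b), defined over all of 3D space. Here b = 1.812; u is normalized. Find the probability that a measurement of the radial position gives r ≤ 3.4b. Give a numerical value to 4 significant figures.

P ≈ 0.9656

With dV = 4πr²dr, the probability is ∫|u|² dV over r ≤ 3.4b.
Normalization gives A² = 1/(π·b^3).
Substituting t = r/b, A², 4π and the length scale all cancel in the ratio: P = ∫_{0}^{3.4} t^2·e^(-2·t) dt / ∫_{0}^{∞} t^2·e^(-2·t) dt.
With ∫ t^2·e^(-2·t) dt = -(2·t^2 + 2·t + 1)·e^(-2·t)/4 + C, the region integral is 1/4 - 773·e^(-34/5)/100 and the full one is 1/4.
Taking the ratio yields P = 0.96556.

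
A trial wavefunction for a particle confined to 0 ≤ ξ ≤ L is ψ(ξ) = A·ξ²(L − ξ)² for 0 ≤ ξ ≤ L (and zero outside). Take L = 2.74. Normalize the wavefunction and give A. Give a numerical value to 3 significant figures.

A ≈ 0.269

Normalization requires ∫|ψ|² dξ = 1, integrated from 0 to L.
Carrying out the integral gives A² · L^9/630.
So A² = (L^9/630)^(−1).
Plugging in L = 2.74 yields A = 0.2690.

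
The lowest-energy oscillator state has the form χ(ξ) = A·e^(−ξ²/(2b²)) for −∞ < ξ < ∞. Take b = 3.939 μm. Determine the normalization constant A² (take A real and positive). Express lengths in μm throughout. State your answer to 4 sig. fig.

Require ∫ |χ|² dξ = 1 over the whole domain.
Carrying out the integral gives A² · √(π)·b.
Setting this equal to 1 gives A² = 1/(√(π)·b).
Plugging in b = 3.939 yields A = 0.37846.

A^2 ≈ 0.1432 μm^(-1)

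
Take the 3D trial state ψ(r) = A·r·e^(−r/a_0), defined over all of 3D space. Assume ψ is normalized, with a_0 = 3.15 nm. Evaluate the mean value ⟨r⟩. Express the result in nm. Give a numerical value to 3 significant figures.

⟨r⟩ ≈ 7.88 nm

⟨r⟩ = ∫ r |ψ|² 4πr² dr over the full domain.
Evaluating both integrals, ⟨r⟩ = 5·a_0/2.
With a_0 = 3.15, ⟨r⟩ = 7.875.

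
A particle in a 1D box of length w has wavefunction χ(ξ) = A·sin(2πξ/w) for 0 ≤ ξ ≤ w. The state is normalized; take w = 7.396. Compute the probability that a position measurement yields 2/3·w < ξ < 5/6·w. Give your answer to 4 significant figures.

P ≈ 0.3045

P = ∫_{2/3·w}^{5/6·w} |χ(ξ)|² dξ.
The normalization integral ∫|χ|²dξ over the whole domain equals w/2·A², and A² cancels in the ratio.
Let u = ξ/w; then A² and the length scale cancel, so P = ∫_{2/3}^{5/6} sin(2·π·u)^2 du ÷ ∫_{0}^{1} sin(2·π·u)^2 du.
With ∫ sin(2·π·u)^2 du = u/2 - sin(4·π·u)/(8·π) + C, the region integral is √(3)/(8·π) + 1/12 and the full one is 1/2.
The result is P = (√(3)/4 + π/6)/π.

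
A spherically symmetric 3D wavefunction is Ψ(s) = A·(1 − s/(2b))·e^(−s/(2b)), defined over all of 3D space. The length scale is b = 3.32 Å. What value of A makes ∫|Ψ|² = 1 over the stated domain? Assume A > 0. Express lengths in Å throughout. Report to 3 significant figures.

We need A² ∫|f|² 4πs² ds = 1, taking the integral from 0 to ∞.
(Spherical symmetry: dV = 4πs² ds.)
Recall ∫₀^∞ s^m e^(−s/β) ds = m!·β^(m+1), the integral (without the A² prefactor) comes out to 8·π·b^3.
Plugging in b = 3.32 yields A = 0.03297.

A ≈ 0.0330 Å^(-3/2)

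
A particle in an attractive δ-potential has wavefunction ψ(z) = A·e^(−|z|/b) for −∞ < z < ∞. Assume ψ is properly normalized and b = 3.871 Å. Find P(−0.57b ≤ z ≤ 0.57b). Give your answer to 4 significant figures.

P ≈ 0.6802

The probability is P = ∫ |ψ|² dz over [−0.57b, 0.57b].
With A² fixed by ∫|ψ|² = 1, i.e. A² = (b)^(−1), substitute and integrate.
By symmetry take twice the z ≥ 0 contribution in numerator and denominator; the 2's cancel. Substituting u = z/b, A² and the length scale cancel in the ratio: P = ∫_{0}^{0.57} e^(-2·u) du / ∫_{0}^{∞} e^(-2·u) du.
Using ∫ e^(-2·u) du = -e^(-2·u)/2, the numerator is 1/2 - e^(-57/50)/2 and the denominator is 1/2.
This works out to P = 0.68018.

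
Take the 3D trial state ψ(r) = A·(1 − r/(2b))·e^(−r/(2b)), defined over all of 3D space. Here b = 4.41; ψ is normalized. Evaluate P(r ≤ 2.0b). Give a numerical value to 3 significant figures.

P ≈ 0.0527

P = ∫ |ψ|² 4πr² dr over r ≤ 2.0b.
The full normalization integral is A²·[8·π·b^3] = 1, fixing A².
In terms of u = r/b (A², 4π and the length scale all cancel between numerator and denominator), P = [∫_{0}^{2.0} u^2·(1 - u/2)^2·e^(-u) du] / [∫_{0}^{∞} u^2·(1 - u/2)^2·e^(-u) du].
Using ∫ u^2·(1 - u/2)^2·e^(-u) du = -(u^4/4 + u^2 + 2·u + 2)·e^(-u), the numerator is 2 - 14·e^(-2) and the denominator is 2.
The region integral divided by the full integral gives P = 0.05265.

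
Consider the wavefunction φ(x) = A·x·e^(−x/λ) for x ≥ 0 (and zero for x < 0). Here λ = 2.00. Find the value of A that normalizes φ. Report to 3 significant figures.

The normalization condition is ∫|φ|² dx = 1 from 0 to ∞.
∫|φ|² dx = A²·(λ^3/4).
So A² = (λ^3/4)^(−1).
Substituting λ = 2.00 gives A² = 0.5000, so A = 0.7071.

A ≈ 0.707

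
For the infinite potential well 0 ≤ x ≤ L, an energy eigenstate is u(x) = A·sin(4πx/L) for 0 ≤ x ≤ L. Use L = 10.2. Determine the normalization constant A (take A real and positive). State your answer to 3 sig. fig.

Require ∫ |u|² dx = 1 over the whole domain.
Carrying out the integral gives A² · L/2.
Hence A² = 1/[L/2].
Plugging in L = 10.2 yields A = 0.4428.

A ≈ 0.443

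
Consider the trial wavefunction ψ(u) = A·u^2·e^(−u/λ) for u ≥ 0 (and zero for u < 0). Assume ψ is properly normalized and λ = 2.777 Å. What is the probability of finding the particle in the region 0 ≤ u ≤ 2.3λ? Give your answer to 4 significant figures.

The probability is P = ∫ |ψ|² du over [0, 2.3λ].
Since A² = 1/(3·λ^5/4), this is the region integral divided by the full normalization integral.
Let t = u/λ; then A² and the length scale cancel, so P = ∫_{0}^{2.3} t^4·e^(-2·t) dt ÷ ∫_{0}^{∞} t^4·e^(-2·t) dt.
Using ∫ t^4·e^(-2·t) dt = -(t^4/2 + t^3 + 3·t^2/2 + 3·t/2 + 3/4)·e^(-2·t), the numerator is ≈ 0.365074 and the denominator is 3/4.
This works out to P = 0.48677.

P ≈ 0.4868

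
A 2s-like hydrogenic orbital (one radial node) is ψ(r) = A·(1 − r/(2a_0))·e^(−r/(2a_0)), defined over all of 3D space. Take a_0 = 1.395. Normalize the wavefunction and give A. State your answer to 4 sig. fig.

A ≈ 0.1211

Normalization requires ∫|ψ|² 4πr² dr = 1, integrated from 0 to ∞.
The angular integral contributes 4π, leaving ∫₀^∞ r²|ψ|² dr.
With ∫₀^∞ r^4 e^(−αr) dr = 4!/α^5, the integral (without the A² prefactor) comes out to 8·π·a_0^3.
Setting this equal to 1 gives A² = 1/(8·π·a_0^3).
Plugging in a_0 = 1.395 yields A = 0.12107.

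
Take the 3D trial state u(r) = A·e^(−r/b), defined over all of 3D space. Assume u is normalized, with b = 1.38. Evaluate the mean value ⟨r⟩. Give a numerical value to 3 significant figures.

⟨r⟩ ≈ 2.07

The expectation value is the |u|²-weighted average of r: ∫ r|u|² 4πr² dr.
The ratio of the moment integral to the normalization integral gives ⟨r⟩ = 3·b/2.
With b = 1.38, ⟨r⟩ = 2.070.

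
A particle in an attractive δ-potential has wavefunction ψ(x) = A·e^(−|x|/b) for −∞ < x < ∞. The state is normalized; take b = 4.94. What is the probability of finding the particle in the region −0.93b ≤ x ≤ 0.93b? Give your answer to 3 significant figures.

P ≈ 0.844

P = ∫_{−0.93b}^{0.93b} |ψ(x)|² dx.
With A² fixed by ∫|ψ|² = 1, i.e. A² = (b)^(−1), substitute and integrate.
Both integrals are even about x = 0, so only the x ≥ 0 halves are needed (the factors of 2 cancel). Let u = x/b; then A² and the length scale cancel, so P = ∫_{0}^{0.93} e^(-2·u) du ÷ ∫_{0}^{∞} e^(-2·u) du.
An antiderivative of e^(-2·u) is -e^(-2·u)/2; evaluating from 0 to 0.93 gives 1/2 - e^(-93/50)/2, while the full integral is 1/2.
This works out to P = 0.8443.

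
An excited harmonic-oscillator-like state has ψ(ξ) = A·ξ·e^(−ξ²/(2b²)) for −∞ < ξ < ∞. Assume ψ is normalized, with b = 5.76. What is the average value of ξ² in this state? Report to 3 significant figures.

By definition ⟨ξ²⟩ = ∫ ξ^2 |ψ(ξ)|² dξ.
Since the A² factors cancel between numerator and denominator, ⟨ξ²⟩ = 3·b^2/2.
Putting b = 5.76 gives 49.77.

⟨ξ^2⟩ ≈ 49.8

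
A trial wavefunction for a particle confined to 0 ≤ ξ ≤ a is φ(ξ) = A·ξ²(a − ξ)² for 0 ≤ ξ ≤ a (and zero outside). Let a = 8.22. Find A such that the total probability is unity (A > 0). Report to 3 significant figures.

Normalization requires ∫|φ|² dξ = 1, integrated from 0 to a.
With φ = A·ξ²(a − ξ)², the integral evaluates to A²·[a^9/630].
Substituting a = 8.22 gives A² = 0.000003677, so A = 0.001918.

A ≈ 0.00192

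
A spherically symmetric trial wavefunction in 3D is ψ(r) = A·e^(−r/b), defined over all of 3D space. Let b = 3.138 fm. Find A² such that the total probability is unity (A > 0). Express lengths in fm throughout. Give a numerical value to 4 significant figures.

Require ∫ |ψ|² 4πr² dr = 1 over the whole domain.
(Spherical symmetry: dV = 4πr² dr.)
Using ∫₀^∞ rⁿ e^(−αr) dr = n!/αⁿ⁺¹, carrying out the integral gives A² · π·b^3.
So A² = (π·b^3)^(−1).
Plugging in b = 3.138 yields A = 0.10150.

A^2 ≈ 0.01030 fm^(-3)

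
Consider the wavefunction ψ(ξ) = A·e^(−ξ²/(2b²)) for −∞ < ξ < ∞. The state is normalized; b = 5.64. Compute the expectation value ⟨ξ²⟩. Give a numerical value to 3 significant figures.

⟨ξ^2⟩ ≈ 15.9

By definition ⟨ξ²⟩ = ∫ ξ^2 |ψ(ξ)|² dξ.
Evaluating both integrals, ⟨ξ²⟩ = b^2/2.
With b = 5.64, ⟨ξ^2⟩ = 15.90.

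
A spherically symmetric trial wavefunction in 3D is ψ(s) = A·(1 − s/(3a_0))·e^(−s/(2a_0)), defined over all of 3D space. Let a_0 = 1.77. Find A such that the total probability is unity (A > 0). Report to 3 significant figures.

A ≈ 0.147

The normalization condition is ∫|ψ|² 4πs² ds = 1 from 0 to ∞.
In 3D with spherical symmetry the volume element is 4πs² ds.
With ψ = A·(1 − s/(3a_0))·e^(−s/(2a_0)), the integral evaluates to A²·[8·π·a_0^3/3].
With a_0 = 1.77: A² = 0.02153 and A = 0.1467.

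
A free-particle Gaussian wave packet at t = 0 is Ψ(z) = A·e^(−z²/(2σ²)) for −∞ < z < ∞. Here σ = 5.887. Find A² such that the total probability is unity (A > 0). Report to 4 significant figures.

A^2 ≈ 0.09584

The normalization condition is ∫|Ψ|² dz = 1 from −∞ to ∞.
The integral (without the A² prefactor) comes out to √(π)·σ.
With σ = 5.887: A² = 0.095837 and A = 0.30957.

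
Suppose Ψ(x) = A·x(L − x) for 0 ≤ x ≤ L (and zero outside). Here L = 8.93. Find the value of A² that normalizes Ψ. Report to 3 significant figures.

We need A² ∫|f|² dx = 1, taking the integral from 0 to L.
Expanding the polynomial and integrating term by term, with Ψ = A·x(L − x), the integral evaluates to A²·[L^5/30].
Hence A² = 1/[L^5/30].
With L = 8.93: A² = 0.0005283 and A = 0.02298.

A^2 ≈ 0.000528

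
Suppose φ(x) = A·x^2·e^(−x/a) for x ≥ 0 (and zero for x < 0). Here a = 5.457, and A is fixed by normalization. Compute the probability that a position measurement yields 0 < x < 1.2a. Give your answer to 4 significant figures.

P ≈ 0.09587

P = ∫_{0}^{1.2a} |φ(x)|² dx.
With A² fixed by ∫|φ|² = 1, i.e. A² = (3·a^5/4)^(−1), substitute and integrate.
Let u = x/a; then A² and the length scale cancel, so P = ∫_{0}^{1.2} u^4·e^(-2·u) du ÷ ∫_{0}^{∞} u^4·e^(-2·u) du.
With ∫ u^4·e^(-2·u) du = -(u^4/2 + u^3 + 3·u^2/2 + 3·u/2 + 3/4)·e^(-2·u) + C, the region integral is ≈ 0.0719014 and the full one is 3/4.
Taking the ratio, P = 0.095869.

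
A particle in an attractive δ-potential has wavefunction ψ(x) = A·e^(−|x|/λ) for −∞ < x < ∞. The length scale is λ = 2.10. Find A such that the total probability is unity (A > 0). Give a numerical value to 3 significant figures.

A ≈ 0.690

We need A² ∫|f|² dx = 1, taking the integral from −∞ to ∞.
∫|ψ|² dx = A²·(λ).
With λ = 2.10: A² = 0.4762 and A = 0.6901.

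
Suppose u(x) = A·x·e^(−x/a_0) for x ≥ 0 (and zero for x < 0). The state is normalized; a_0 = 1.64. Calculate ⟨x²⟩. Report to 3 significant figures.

The expectation value is the |u|²-weighted average of x^2: ∫ x^2|u|² dx.
Evaluating both integrals, ⟨x²⟩ = 3·a_0^2.
Putting a_0 = 1.64 gives 8.069.

⟨x^2⟩ ≈ 8.07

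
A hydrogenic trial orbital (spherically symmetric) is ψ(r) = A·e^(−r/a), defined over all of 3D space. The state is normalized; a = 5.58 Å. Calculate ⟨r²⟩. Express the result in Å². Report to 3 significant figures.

The expectation value is the |ψ|²-weighted average of r^2: ∫ r^2|ψ|² 4πr² dr.
Using ∫₀^∞ rⁿ e^(−αr) dr = n!/αⁿ⁺¹, since the A² factors cancel between numerator and denominator, ⟨r²⟩ = 3·a^2.
Putting a = 5.58 gives 93.41.

⟨r^2⟩ ≈ 93.4 Å^2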